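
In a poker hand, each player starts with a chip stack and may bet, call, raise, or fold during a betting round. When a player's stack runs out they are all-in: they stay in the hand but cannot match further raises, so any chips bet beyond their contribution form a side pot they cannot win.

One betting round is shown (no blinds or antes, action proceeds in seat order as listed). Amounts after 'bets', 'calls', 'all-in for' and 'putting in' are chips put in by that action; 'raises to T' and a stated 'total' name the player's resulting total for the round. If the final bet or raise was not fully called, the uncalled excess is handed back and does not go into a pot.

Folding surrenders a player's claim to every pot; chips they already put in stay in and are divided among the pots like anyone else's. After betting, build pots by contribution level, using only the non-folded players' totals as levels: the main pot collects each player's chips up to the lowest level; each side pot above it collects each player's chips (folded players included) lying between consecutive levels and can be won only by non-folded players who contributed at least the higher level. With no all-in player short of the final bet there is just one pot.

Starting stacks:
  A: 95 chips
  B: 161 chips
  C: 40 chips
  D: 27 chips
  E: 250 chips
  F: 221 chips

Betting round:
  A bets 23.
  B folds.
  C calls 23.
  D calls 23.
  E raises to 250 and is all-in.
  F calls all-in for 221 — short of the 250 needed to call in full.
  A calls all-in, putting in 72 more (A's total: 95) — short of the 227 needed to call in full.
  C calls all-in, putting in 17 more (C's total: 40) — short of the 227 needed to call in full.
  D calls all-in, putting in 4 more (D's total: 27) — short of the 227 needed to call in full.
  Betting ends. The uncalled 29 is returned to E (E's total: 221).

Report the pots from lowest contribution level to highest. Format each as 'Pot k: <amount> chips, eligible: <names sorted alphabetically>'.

Pot 1: 135 chips, eligible: A, C, D, E, F
Pot 2: 52 chips, eligible: A, C, E, F
Pot 3: 165 chips, eligible: A, E, F
Pot 4: 252 chips, eligible: E, F

Derivation:
Contributions (after 29 returned to E): A=95, C=40, D=27, E=221, F=221
Folded: B
Pot levels (distinct totals of non-folded players): 27, 40, 95, 221
Layer 1-27: 27 each from A, C, D, E, F = 27*5 = 135 chips; eligible A, C, D, E, F
Layer 28-40: 13 each from A, C, E, F = 13*4 = 52 chips; eligible A, C, E, F
Layer 41-95: 55 each from A, E, F = 55*3 = 165 chips; eligible A, E, F
Layer 96-221: 126 each from E, F = 126*2 = 252 chips; eligible E, F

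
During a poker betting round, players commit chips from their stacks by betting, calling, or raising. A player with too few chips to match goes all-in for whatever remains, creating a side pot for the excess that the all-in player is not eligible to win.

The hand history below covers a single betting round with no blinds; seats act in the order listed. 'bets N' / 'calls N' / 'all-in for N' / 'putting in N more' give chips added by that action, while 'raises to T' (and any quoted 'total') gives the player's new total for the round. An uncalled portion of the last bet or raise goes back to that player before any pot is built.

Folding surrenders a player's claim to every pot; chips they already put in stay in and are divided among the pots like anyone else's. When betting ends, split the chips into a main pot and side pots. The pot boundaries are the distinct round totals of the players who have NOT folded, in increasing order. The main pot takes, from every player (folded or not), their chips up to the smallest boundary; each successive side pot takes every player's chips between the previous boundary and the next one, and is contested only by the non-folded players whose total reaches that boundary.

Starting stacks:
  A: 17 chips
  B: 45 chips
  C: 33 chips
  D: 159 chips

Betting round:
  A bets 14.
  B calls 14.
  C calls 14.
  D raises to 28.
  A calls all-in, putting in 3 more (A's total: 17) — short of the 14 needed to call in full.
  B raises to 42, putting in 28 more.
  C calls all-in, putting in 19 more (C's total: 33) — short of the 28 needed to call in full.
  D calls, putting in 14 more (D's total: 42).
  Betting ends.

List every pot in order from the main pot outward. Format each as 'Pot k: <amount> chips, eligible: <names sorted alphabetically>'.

Pot 1: 68 chips, eligible: A, B, C, D
Pot 2: 48 chips, eligible: B, C, D
Pot 3: 18 chips, eligible: B, D

Derivation:
Contributions: A=17, B=42, C=33, D=42
Pot levels (distinct totals of non-folded players): 17, 33, 42
Layer 1-17: 17 each from A, B, C, D = 17*4 = 68 chips; eligible A, B, C, D
Layer 18-33: 16 each from B, C, D = 16*3 = 48 chips; eligible B, C, D
Layer 34-42: 9 each from B, D = 9*2 = 18 chips; eligible B, D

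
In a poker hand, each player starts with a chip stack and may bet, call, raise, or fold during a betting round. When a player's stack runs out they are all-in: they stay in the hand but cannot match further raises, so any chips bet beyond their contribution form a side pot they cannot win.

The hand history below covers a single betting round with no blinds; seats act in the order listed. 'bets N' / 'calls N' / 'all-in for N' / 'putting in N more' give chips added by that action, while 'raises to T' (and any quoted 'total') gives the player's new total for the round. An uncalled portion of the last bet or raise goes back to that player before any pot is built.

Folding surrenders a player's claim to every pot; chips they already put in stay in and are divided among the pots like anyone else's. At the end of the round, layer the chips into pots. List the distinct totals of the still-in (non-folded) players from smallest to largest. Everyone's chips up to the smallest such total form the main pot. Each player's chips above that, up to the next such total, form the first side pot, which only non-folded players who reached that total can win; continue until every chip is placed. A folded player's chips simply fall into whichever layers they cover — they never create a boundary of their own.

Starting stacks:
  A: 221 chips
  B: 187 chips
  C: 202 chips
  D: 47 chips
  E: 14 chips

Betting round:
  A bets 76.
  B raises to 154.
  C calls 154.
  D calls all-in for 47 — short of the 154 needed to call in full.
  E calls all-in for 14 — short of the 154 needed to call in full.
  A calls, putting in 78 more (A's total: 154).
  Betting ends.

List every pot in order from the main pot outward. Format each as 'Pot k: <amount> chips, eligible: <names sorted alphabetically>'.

Pot 1: 70 chips, eligible: A, B, C, D, E
Pot 2: 132 chips, eligible: A, B, C, D
Pot 3: 321 chips, eligible: A, B, C

Derivation:
Contributions: A=154, B=154, C=154, D=47, E=14
Pot levels (distinct totals of non-folded players): 14, 47, 154
Layer 1-14: 14 each from A, B, C, D, E = 14*5 = 70 chips; eligible A, B, C, D, E
Layer 15-47: 33 each from A, B, C, D = 33*4 = 132 chips; eligible A, B, C, D
Layer 48-154: 107 each from A, B, C = 107*3 = 321 chips; eligible A, B, C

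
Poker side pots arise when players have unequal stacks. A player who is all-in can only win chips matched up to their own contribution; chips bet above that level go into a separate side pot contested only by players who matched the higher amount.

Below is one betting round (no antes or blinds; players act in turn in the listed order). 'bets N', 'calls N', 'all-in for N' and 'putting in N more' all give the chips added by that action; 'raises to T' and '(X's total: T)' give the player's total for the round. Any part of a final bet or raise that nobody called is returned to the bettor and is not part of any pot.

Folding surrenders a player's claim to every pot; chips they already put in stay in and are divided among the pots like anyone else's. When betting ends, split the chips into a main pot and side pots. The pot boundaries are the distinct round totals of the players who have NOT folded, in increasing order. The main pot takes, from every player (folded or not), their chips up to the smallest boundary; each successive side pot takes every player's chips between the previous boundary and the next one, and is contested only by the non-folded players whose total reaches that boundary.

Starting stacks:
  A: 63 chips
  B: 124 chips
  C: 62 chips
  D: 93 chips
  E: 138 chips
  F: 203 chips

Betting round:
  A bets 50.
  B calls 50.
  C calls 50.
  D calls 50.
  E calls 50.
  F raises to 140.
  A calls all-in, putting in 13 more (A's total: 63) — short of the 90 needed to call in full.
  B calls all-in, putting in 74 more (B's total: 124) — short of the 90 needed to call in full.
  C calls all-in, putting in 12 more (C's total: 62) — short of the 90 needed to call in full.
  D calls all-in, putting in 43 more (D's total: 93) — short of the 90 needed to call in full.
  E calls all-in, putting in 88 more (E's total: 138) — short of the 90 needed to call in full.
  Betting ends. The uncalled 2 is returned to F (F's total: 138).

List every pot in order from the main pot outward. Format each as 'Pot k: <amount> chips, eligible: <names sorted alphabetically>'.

Pot 1: 372 chips, eligible: A, B, C, D, E, F
Pot 2: 5 chips, eligible: A, B, D, E, F
Pot 3: 120 chips, eligible: B, D, E, F
Pot 4: 93 chips, eligible: B, E, F
Pot 5: 28 chips, eligible: E, F

Derivation:
Contributions (after 2 returned to F): A=63, B=124, C=62, D=93, E=138, F=138
Pot levels (distinct totals of non-folded players): 62, 63, 93, 124, 138
Layer 1-62: 62 each from A, B, C, D, E, F = 62*6 = 372 chips; eligible A, B, C, D, E, F
Layer 63-63: 1 each from A, B, D, E, F = 1*5 = 5 chips; eligible A, B, D, E, F
Layer 64-93: 30 each from B, D, E, F = 30*4 = 120 chips; eligible B, D, E, F
Layer 94-124: 31 each from B, E, F = 31*3 = 93 chips; eligible B, E, F
Layer 125-138: 14 each from E, F = 14*2 = 28 chips; eligible E, F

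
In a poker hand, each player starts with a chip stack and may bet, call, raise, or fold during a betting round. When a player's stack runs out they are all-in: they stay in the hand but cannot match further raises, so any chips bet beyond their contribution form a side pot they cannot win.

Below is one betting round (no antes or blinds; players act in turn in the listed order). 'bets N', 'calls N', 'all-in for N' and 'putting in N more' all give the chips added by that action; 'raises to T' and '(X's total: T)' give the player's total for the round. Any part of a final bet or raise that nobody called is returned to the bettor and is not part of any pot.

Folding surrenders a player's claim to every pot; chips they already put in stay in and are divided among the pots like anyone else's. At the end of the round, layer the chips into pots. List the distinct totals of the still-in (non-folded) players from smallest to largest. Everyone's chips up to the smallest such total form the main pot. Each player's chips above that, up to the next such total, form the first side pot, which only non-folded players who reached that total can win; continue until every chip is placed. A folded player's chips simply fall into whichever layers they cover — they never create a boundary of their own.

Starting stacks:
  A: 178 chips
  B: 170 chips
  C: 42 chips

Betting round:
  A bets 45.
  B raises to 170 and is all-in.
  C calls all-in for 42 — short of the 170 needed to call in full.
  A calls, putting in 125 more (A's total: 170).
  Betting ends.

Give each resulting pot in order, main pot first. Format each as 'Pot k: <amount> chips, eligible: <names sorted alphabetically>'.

Pot 1: 126 chips, eligible: A, B, C
Pot 2: 256 chips, eligible: A, B

Derivation:
Contributions: A=170, B=170, C=42
Pot levels (distinct totals of non-folded players): 42, 170
Layer 1-42: 42 each from A, B, C = 42*3 = 126 chips; eligible A, B, C
Layer 43-170: 128 each from A, B = 128*2 = 256 chips; eligible A, B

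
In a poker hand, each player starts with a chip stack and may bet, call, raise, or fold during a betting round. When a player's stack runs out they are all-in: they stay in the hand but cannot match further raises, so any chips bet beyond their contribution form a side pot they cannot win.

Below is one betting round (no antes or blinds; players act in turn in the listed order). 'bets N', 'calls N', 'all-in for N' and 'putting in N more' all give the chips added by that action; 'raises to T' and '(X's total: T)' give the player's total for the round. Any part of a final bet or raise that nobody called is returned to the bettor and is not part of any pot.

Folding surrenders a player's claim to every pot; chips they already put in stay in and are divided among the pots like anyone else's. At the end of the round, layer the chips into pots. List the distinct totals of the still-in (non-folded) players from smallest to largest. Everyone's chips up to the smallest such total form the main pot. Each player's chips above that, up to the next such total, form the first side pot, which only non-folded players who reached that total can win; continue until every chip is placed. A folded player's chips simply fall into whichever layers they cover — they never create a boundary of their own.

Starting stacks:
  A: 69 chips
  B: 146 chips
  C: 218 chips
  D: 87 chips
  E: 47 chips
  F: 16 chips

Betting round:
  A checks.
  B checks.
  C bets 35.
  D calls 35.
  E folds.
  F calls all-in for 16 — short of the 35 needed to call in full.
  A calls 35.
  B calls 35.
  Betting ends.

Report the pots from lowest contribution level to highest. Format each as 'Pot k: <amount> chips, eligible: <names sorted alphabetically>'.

Pot 1: 80 chips, eligible: A, B, C, D, F
Pot 2: 76 chips, eligible: A, B, C, D

Derivation:
Contributions: A=35, B=35, C=35, D=35, F=16
Folded: E
Pot levels (distinct totals of non-folded players): 16, 35
Layer 1-16: 16 each from A, B, C, D, F = 16*5 = 80 chips; eligible A, B, C, D, F
Layer 17-35: 19 each from A, B, C, D = 19*4 = 76 chips; eligible A, B, C, D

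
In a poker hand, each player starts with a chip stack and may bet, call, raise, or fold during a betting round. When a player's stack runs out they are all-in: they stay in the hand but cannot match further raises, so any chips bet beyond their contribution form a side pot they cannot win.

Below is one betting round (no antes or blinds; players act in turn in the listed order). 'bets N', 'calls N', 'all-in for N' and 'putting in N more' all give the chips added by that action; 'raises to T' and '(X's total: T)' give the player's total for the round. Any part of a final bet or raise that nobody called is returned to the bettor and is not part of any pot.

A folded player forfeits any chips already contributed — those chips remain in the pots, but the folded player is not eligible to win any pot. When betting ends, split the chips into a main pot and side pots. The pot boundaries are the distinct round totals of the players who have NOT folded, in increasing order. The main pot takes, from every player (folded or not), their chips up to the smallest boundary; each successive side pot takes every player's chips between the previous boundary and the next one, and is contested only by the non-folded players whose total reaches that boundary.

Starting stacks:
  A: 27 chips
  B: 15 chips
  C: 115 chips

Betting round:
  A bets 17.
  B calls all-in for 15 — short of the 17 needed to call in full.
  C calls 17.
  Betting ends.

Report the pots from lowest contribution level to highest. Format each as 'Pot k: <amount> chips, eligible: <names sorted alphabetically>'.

Pot 1: 45 chips, eligible: A, B, C
Pot 2: 4 chips, eligible: A, C

Derivation:
Contributions: A=17, B=15, C=17
Pot levels (distinct totals of non-folded players): 15, 17
Layer 1-15: 15 each from A, B, C = 15*3 = 45 chips; eligible A, B, C
Layer 16-17: 2 each from A, C = 2*2 = 4 chips; eligible A, C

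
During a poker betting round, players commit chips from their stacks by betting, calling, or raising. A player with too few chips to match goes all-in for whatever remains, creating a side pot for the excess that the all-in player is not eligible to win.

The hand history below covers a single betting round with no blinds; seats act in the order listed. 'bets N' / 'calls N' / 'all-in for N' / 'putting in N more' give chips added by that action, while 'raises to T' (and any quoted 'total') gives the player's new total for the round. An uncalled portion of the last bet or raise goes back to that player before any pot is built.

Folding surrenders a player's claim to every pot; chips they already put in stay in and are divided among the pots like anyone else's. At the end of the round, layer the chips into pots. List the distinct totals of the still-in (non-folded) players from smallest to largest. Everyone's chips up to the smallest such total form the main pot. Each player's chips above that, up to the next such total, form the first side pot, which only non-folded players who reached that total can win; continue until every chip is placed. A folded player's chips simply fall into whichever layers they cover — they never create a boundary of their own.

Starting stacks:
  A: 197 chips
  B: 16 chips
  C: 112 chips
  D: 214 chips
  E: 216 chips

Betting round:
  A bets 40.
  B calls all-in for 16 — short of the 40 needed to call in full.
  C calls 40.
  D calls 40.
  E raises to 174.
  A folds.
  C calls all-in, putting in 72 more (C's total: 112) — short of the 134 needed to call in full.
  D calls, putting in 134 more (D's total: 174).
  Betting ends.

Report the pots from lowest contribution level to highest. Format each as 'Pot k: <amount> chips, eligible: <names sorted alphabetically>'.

Pot 1: 80 chips, eligible: B, C, D, E
Pot 2: 312 chips, eligible: C, D, E
Pot 3: 124 chips, eligible: D, E

Derivation:
Contributions: A=40, B=16, C=112, D=174, E=174
Folded: A
Pot levels (distinct totals of non-folded players): 16, 112, 174
Layer 1-16: 16 each from A, B, C, D, E = 16*5 = 80 chips; eligible B, C, D, E
Layer 17-112: A 24 + C 96 + D 96 + E 96 = 312 chips; eligible C, D, E
Layer 113-174: 62 each from D, E = 62*2 = 124 chips; eligible D, E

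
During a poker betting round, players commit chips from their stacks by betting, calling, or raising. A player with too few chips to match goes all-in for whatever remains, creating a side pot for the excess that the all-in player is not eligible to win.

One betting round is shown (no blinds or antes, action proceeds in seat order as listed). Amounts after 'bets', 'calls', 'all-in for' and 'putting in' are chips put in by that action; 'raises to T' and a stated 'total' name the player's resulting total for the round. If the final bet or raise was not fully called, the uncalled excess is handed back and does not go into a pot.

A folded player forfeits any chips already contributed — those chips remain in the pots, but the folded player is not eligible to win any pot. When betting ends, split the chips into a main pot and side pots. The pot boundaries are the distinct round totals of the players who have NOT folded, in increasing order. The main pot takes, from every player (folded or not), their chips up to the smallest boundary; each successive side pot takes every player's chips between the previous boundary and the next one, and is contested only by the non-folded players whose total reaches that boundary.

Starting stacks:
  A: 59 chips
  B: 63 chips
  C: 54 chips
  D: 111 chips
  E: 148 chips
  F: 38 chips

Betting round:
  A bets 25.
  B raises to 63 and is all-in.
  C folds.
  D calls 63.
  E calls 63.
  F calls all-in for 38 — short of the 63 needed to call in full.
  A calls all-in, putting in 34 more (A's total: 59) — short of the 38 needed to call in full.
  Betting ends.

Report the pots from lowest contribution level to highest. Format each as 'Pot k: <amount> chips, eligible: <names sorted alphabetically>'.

Contributions: A=59, B=63, D=63, E=63, F=38
Folded: C
Pot levels (distinct totals of non-folded players): 38, 59, 63
Layer 1-38: 38 each from A, B, D, E, F = 38*5 = 190 chips; eligible A, B, D, E, F
Layer 39-59: 21 each from A, B, D, E = 21*4 = 84 chips; eligible A, B, D, E
Layer 60-63: 4 each from B, D, E = 4*3 = 12 chips; eligible B, D, E

Pot 1: 190 chips, eligible: A, B, D, E, F
Pot 2: 84 chips, eligible: A, B, D, E
Pot 3: 12 chips, eligible: B, D, E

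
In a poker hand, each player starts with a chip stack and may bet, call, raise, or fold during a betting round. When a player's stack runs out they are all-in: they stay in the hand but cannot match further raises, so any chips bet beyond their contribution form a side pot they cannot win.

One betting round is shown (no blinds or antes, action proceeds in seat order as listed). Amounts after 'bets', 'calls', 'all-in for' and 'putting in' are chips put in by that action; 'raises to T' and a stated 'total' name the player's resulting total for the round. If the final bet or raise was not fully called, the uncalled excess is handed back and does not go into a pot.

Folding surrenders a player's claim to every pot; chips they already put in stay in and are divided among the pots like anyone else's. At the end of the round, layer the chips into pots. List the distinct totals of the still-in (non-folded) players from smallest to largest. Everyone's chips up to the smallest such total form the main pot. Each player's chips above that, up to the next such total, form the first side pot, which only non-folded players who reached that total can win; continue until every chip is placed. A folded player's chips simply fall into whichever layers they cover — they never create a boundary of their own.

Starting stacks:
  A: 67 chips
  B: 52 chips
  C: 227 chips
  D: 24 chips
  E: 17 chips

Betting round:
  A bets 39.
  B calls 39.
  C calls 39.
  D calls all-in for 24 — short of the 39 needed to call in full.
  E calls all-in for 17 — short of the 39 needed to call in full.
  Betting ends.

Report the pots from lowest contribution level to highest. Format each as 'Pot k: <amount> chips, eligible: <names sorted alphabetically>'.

Pot 1: 85 chips, eligible: A, B, C, D, E
Pot 2: 28 chips, eligible: A, B, C, D
Pot 3: 45 chips, eligible: A, B, C

Derivation:
Contributions: A=39, B=39, C=39, D=24, E=17
Pot levels (distinct totals of non-folded players): 17, 24, 39
Layer 1-17: 17 each from A, B, C, D, E = 17*5 = 85 chips; eligible A, B, C, D, E
Layer 18-24: 7 each from A, B, C, D = 7*4 = 28 chips; eligible A, B, C, D
Layer 25-39: 15 each from A, B, C = 15*3 = 45 chips; eligible A, B, C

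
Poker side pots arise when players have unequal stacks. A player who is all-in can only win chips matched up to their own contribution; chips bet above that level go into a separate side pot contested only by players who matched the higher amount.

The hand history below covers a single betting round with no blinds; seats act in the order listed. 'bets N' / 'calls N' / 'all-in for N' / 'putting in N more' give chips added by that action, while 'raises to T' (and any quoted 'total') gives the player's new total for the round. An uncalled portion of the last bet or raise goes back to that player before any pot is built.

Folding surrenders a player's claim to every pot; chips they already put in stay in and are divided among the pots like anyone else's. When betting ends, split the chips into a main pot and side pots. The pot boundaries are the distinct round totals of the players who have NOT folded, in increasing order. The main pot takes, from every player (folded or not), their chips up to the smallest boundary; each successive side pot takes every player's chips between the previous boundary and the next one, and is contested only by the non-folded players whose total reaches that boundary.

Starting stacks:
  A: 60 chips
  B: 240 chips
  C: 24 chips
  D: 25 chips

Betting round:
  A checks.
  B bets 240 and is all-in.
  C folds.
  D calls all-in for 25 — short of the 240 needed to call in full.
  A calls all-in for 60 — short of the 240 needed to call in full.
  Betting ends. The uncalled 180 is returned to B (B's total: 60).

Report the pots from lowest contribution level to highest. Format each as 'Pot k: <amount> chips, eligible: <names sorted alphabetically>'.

Pot 1: 75 chips, eligible: A, B, D
Pot 2: 70 chips, eligible: A, B

Derivation:
Contributions (after 180 returned to B): A=60, B=60, D=25
Folded: C
Pot levels (distinct totals of non-folded players): 25, 60
Layer 1-25: 25 each from A, B, D = 25*3 = 75 chips; eligible A, B, D
Layer 26-60: 35 each from A, B = 35*2 = 70 chips; eligible A, B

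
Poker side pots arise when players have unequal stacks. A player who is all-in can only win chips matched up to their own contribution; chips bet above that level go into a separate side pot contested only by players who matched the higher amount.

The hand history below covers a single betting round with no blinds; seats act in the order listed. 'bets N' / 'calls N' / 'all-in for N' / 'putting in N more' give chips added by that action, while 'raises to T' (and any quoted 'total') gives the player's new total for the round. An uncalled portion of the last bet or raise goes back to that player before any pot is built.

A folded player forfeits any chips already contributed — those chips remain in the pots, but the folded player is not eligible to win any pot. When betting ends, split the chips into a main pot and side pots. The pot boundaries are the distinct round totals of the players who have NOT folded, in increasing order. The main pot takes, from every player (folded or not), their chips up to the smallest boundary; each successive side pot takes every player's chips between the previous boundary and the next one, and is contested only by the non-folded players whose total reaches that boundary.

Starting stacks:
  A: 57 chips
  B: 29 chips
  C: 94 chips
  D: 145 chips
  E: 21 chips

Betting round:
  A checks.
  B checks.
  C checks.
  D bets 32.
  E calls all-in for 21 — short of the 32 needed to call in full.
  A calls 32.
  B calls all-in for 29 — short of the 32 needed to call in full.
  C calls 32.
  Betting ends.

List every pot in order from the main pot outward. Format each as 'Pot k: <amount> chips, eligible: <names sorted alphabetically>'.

Pot 1: 105 chips, eligible: A, B, C, D, E
Pot 2: 32 chips, eligible: A, B, C, D
Pot 3: 9 chips, eligible: A, C, D

Derivation:
Contributions: A=32, B=29, C=32, D=32, E=21
Pot levels (distinct totals of non-folded players): 21, 29, 32
Layer 1-21: 21 each from A, B, C, D, E = 21*5 = 105 chips; eligible A, B, C, D, E
Layer 22-29: 8 each from A, B, C, D = 8*4 = 32 chips; eligible A, B, C, D
Layer 30-32: 3 each from A, C, D = 3*3 = 9 chips; eligible A, C, D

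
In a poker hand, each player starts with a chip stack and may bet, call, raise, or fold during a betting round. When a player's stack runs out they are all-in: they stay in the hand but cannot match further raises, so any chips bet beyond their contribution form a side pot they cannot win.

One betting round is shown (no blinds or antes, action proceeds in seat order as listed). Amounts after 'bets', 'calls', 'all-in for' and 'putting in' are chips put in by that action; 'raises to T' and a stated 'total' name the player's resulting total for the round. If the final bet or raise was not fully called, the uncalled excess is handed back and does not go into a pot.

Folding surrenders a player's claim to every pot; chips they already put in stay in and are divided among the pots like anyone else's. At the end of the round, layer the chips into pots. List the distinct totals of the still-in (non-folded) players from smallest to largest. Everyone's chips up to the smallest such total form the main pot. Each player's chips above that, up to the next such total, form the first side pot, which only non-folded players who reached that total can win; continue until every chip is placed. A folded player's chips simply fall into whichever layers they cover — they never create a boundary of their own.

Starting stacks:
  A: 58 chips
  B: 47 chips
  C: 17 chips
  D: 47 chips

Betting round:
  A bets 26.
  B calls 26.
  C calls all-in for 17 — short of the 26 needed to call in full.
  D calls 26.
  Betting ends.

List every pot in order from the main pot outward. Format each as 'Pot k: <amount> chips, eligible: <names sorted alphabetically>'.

Contributions: A=26, B=26, C=17, D=26
Pot levels (distinct totals of non-folded players): 17, 26
Layer 1-17: 17 each from A, B, C, D = 17*4 = 68 chips; eligible A, B, C, D
Layer 18-26: 9 each from A, B, D = 9*3 = 27 chips; eligible A, B, D

Pot 1: 68 chips, eligible: A, B, C, D
Pot 2: 27 chips, eligible: A, B, D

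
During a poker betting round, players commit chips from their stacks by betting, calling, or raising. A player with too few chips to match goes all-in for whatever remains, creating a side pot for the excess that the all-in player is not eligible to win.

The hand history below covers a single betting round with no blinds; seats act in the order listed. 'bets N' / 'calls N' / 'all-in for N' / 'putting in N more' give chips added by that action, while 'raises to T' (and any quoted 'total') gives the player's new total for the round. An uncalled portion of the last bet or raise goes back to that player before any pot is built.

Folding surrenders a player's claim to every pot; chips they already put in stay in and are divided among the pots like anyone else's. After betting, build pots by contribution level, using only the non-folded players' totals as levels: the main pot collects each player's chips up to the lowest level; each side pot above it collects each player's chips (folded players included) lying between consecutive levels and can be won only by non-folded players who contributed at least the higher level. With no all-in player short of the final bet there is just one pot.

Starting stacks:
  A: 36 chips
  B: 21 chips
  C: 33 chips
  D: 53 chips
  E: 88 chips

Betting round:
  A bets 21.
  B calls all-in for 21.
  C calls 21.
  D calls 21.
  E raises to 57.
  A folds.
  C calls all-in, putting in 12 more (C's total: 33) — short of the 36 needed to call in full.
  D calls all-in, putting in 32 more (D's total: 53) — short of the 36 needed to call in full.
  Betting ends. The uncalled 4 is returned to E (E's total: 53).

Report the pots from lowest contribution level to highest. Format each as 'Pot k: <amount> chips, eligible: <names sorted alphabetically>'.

Pot 1: 105 chips, eligible: B, C, D, E
Pot 2: 36 chips, eligible: C, D, E
Pot 3: 40 chips, eligible: D, E

Derivation:
Contributions (after 4 returned to E): A=21, B=21, C=33, D=53, E=53
Folded: A
Pot levels (distinct totals of non-folded players): 21, 33, 53
Layer 1-21: 21 each from A, B, C, D, E = 21*5 = 105 chips; eligible B, C, D, E
Layer 22-33: 12 each from C, D, E = 12*3 = 36 chips; eligible C, D, E
Layer 34-53: 20 each from D, E = 20*2 = 40 chips; eligible D, E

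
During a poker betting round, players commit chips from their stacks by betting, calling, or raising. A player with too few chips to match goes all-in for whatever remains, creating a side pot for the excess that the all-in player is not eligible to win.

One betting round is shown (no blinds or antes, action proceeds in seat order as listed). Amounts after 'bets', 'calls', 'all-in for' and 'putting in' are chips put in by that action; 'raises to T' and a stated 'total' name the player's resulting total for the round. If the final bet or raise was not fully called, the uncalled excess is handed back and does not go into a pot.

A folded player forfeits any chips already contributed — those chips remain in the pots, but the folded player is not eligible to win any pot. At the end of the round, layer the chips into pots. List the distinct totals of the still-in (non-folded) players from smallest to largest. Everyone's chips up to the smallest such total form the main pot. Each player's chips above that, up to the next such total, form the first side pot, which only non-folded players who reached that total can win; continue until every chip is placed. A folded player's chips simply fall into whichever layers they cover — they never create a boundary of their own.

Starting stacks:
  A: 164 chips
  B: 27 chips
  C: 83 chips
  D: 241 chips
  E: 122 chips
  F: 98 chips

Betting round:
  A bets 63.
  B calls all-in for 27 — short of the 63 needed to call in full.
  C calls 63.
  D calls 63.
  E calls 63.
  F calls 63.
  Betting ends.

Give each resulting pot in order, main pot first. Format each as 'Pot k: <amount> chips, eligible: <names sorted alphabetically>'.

Contributions: A=63, B=27, C=63, D=63, E=63, F=63
Pot levels (distinct totals of non-folded players): 27, 63
Layer 1-27: 27 each from A, B, C, D, E, F = 27*6 = 162 chips; eligible A, B, C, D, E, F
Layer 28-63: 36 each from A, C, D, E, F = 36*5 = 180 chips; eligible A, C, D, E, F

Pot 1: 162 chips, eligible: A, B, C, D, E, F
Pot 2: 180 chips, eligible: A, C, D, E, F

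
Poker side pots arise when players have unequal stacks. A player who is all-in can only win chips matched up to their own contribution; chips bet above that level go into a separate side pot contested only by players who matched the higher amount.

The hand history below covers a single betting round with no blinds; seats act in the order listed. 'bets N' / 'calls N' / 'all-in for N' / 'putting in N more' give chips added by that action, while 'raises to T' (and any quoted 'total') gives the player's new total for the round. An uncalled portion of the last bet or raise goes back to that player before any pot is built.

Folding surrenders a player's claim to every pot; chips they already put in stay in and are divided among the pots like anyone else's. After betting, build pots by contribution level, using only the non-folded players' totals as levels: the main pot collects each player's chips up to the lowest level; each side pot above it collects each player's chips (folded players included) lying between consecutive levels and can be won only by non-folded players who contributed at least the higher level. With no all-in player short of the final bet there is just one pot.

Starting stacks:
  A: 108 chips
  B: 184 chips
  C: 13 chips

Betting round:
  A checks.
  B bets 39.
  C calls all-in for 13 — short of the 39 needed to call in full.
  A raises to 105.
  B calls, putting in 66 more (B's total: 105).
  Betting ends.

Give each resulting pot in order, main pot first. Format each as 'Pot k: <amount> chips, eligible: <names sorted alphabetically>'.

Contributions: A=105, B=105, C=13
Pot levels (distinct totals of non-folded players): 13, 105
Layer 1-13: 13 each from A, B, C = 13*3 = 39 chips; eligible A, B, C
Layer 14-105: 92 each from A, B = 92*2 = 184 chips; eligible A, B

Pot 1: 39 chips, eligible: A, B, C
Pot 2: 184 chips, eligible: A, B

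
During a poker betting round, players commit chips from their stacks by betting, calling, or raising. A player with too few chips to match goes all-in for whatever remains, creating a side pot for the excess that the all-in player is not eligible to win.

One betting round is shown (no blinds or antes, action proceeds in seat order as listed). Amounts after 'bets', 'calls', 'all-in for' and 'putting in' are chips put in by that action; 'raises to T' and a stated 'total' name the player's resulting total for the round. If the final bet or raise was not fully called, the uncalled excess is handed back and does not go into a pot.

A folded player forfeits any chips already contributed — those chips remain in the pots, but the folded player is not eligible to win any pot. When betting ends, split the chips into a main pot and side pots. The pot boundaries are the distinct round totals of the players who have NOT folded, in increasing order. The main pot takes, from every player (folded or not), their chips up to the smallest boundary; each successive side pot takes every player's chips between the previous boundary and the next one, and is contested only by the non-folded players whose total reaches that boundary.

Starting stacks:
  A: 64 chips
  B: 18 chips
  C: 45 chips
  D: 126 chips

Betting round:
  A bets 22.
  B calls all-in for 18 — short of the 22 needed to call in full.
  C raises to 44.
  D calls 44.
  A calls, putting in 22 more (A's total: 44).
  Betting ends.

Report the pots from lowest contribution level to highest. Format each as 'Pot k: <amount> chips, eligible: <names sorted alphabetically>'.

Pot 1: 72 chips, eligible: A, B, C, D
Pot 2: 78 chips, eligible: A, C, D

Derivation:
Contributions: A=44, B=18, C=44, D=44
Pot levels (distinct totals of non-folded players): 18, 44
Layer 1-18: 18 each from A, B, C, D = 18*4 = 72 chips; eligible A, B, C, D
Layer 19-44: 26 each from A, C, D = 26*3 = 78 chips; eligible A, C, D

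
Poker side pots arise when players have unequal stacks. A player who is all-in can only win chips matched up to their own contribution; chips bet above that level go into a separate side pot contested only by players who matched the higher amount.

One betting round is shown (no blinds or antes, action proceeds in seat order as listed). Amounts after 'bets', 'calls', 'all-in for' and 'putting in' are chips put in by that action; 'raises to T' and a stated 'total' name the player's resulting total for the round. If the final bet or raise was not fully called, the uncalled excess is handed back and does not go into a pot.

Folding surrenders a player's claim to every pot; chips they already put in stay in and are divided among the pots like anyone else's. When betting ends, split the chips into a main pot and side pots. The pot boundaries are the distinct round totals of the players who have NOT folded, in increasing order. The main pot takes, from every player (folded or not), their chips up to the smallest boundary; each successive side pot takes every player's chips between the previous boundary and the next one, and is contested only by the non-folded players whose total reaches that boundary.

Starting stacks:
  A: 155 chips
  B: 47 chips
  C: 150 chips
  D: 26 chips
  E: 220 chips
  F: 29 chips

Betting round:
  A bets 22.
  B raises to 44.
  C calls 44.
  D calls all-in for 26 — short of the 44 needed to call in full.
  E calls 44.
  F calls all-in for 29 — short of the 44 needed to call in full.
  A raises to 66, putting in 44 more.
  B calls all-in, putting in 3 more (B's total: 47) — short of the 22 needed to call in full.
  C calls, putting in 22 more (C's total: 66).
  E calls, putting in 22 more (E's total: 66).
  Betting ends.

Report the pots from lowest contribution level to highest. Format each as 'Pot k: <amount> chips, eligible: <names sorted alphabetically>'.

Pot 1: 156 chips, eligible: A, B, C, D, E, F
Pot 2: 15 chips, eligible: A, B, C, E, F
Pot 3: 72 chips, eligible: A, B, C, E
Pot 4: 57 chips, eligible: A, C, E

Derivation:
Contributions: A=66, B=47, C=66, D=26, E=66, F=29
Pot levels (distinct totals of non-folded players): 26, 29, 47, 66
Layer 1-26: 26 each from A, B, C, D, E, F = 26*6 = 156 chips; eligible A, B, C, D, E, F
Layer 27-29: 3 each from A, B, C, E, F = 3*5 = 15 chips; eligible A, B, C, E, F
Layer 30-47: 18 each from A, B, C, E = 18*4 = 72 chips; eligible A, B, C, E
Layer 48-66: 19 each from A, C, E = 19*3 = 57 chips; eligible A, C, E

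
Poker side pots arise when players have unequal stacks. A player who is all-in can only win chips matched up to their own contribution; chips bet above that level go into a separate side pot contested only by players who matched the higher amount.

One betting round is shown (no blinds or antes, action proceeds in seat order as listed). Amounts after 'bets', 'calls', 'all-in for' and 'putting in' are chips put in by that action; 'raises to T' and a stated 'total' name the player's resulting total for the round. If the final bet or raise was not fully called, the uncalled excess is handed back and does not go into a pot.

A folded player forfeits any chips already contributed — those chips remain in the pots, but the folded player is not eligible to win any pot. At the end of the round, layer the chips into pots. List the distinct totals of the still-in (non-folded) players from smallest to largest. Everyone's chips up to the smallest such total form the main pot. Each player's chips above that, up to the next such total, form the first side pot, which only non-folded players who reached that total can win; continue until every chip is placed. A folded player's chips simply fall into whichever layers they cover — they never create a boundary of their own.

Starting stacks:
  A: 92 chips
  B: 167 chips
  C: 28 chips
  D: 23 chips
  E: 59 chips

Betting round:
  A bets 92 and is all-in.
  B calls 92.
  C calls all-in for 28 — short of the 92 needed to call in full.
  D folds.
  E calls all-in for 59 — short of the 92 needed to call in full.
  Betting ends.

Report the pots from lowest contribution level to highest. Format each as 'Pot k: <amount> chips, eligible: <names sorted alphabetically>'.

Pot 1: 112 chips, eligible: A, B, C, E
Pot 2: 93 chips, eligible: A, B, E
Pot 3: 66 chips, eligible: A, B

Derivation:
Contributions: A=92, B=92, C=28, E=59
Folded: D
Pot levels (distinct totals of non-folded players): 28, 59, 92
Layer 1-28: 28 each from A, B, C, E = 28*4 = 112 chips; eligible A, B, C, E
Layer 29-59: 31 each from A, B, E = 31*3 = 93 chips; eligible A, B, E
Layer 60-92: 33 each from A, B = 33*2 = 66 chips; eligible A, B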